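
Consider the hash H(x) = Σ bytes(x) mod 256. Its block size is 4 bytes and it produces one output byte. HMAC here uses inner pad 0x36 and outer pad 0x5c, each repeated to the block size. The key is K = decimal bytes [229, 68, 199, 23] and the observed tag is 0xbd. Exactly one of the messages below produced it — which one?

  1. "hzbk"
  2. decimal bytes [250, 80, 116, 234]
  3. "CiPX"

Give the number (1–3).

Key decimal bytes [229, 68, 199, 23] = e5 44 c7 17 is exactly B = 4 bytes: K' = e5 44 c7 17.
K' ⊕ ipad = d3 72 f1 21; K' ⊕ opad = b9 18 9b 4b.
m1: inner = H(d3 72 f1 21 68 7a 62 6b) = 06; tag = H(b9 18 9b 4b 06) = bd ← matches
m2: inner = H(d3 72 f1 21 fa 50 74 ea) = ff; tag = H(b9 18 9b 4b ff) = b6
m3: inner = H(d3 72 f1 21 43 69 50 58) = ab; tag = H(b9 18 9b 4b ab) = 62

1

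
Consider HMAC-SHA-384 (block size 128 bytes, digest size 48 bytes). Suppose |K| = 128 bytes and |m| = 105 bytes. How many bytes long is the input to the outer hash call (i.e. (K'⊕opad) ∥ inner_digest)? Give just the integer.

176

Key is 128 ≤ 128 bytes, zero-padded: |K'| = 128.
Outer input = (K'⊕opad) ∥ H(inner) → 128 + 48 = 176 bytes.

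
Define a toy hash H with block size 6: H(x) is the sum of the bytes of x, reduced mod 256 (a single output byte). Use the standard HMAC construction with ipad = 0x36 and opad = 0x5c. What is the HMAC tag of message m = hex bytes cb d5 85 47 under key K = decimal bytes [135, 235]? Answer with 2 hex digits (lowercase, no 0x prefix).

Key decimal bytes [135, 235] = 87 eb is 2 bytes ≤ B = 6; zero-pad to 6 bytes: K' = 87 eb 00 00 00 00.
K' ⊕ ipad = b1 dd 36 36 36 36.  K' ⊕ opad = db b7 5c 5c 5c 5c.
Inner input = (K'⊕ipad) ∥ m = b1 dd 36 36 36 36 ∥ cb d5 85 47.
Inner hash: sum = 177+221+54+54+54+54+203+213+133+71 = 1234; mod 256 = 210 → d2.
Outer input = (K'⊕opad) ∥ inner = db b7 5c 5c 5c 5c ∥ d2.
Outer hash (tag): sum = 219+183+92+92+92+92+210 = 980; mod 256 = 212 → d4.

d4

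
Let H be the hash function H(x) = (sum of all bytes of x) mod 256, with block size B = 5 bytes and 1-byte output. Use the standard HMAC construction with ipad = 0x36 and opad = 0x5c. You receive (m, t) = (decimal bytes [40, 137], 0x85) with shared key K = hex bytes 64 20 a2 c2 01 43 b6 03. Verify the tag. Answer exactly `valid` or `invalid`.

valid

Key hex bytes 64 20 a2 c2 01 43 b6 03 is 8 bytes > B = 5, so hash it first: H(key) = e5, then zero-pad to 5 bytes: K' = e5 00 00 00 00.
K' ⊕ ipad = d3 36 36 36 36; K' ⊕ opad = b9 5c 5c 5c 5c.
Inner hash: sum = 211+54+54+54+54+40+137 = 604; mod 256 = 92 → 5c.
Outer hash (recomputed tag): sum = 185+92+92+92+92+92 = 645; mod 256 = 133 → 85.
Recomputed tag = 85; claimed = 85 → match.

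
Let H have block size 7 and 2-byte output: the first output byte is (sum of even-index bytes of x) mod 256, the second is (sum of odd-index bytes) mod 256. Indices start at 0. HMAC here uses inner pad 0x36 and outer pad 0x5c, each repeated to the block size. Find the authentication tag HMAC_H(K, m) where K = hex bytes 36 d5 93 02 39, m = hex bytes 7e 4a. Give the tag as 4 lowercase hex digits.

Key hex bytes 36 d5 93 02 39 is 5 bytes ≤ B = 7; zero-pad to 7 bytes: K' = 36 d5 93 02 39 00 00.
K' ⊕ ipad = 00 e3 a5 34 0f 36 36.  K' ⊕ opad = 6a 89 cf 5e 65 5c 5c.
Inner input = (K'⊕ipad) ∥ m = 00 e3 a5 34 0f 36 36 ∥ 7e 4a.
Inner hash: even-index sum = 308 mod 256 = 52; odd-index sum = 459 mod 256 = 203 → 34 cb.
Outer input = (K'⊕opad) ∥ inner = 6a 89 cf 5e 65 5c 5c ∥ 34 cb.
Outer hash (tag): even-index sum = 709 mod 256 = 197; odd-index sum = 375 mod 256 = 119 → c5 77.

c577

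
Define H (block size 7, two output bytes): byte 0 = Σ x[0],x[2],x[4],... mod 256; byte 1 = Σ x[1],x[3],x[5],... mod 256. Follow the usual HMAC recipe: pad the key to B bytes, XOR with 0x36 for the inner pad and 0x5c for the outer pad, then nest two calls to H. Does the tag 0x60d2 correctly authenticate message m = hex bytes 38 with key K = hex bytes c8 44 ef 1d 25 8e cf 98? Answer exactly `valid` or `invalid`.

Key hex bytes c8 44 ef 1d 25 8e cf 98 is 8 bytes > B = 7, so hash it first: H(key) = ab 87, then zero-pad to 7 bytes: K' = ab 87 00 00 00 00 00.
K' ⊕ ipad = 9d b1 36 36 36 36 36; K' ⊕ opad = f7 db 5c 5c 5c 5c 5c.
Inner hash: even-index sum = 319 mod 256 = 63; odd-index sum = 341 mod 256 = 85 → 3f 55.
Outer hash (recomputed tag): even-index sum = 608 mod 256 = 96; odd-index sum = 466 mod 256 = 210 → 60 d2.
Recomputed tag = 60d2; claimed = 60d2 → match.

valid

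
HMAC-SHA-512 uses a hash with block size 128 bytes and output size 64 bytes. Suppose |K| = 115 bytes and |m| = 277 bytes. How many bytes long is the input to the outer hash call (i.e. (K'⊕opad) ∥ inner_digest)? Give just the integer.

Key is 115 ≤ 128 bytes, zero-padded: |K'| = 128.
Outer input = (K'⊕opad) ∥ H(inner) → 128 + 64 = 192 bytes.

192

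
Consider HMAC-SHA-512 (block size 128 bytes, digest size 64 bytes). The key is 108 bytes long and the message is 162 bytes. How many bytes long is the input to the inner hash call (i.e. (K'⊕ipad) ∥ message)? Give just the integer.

Key is 108 ≤ 128 bytes, zero-padded: |K'| = 128.
Inner input = (K'⊕ipad) ∥ m → 128 + 162 = 290 bytes.

290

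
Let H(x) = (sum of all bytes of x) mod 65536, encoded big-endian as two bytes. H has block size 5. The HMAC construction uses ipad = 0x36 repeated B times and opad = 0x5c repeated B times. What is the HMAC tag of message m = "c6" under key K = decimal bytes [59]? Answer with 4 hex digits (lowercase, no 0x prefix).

Key decimal bytes [59] = 3b is 1 byte ≤ B = 5; zero-pad to 5 bytes: K' = 3b 00 00 00 00.
K' ⊕ ipad = 0d 36 36 36 36.  K' ⊕ opad = 67 5c 5c 5c 5c.
Inner input = (K'⊕ipad) ∥ m = 0d 36 36 36 36 ∥ 63 36.
Inner hash: sum = 13+54+54+54+54+99+54 = 382 → 01 7e.
Outer input = (K'⊕opad) ∥ inner = 67 5c 5c 5c 5c ∥ 01 7e.
Outer hash (tag): sum = 103+92+92+92+92+1+126 = 598 → 02 56.

0256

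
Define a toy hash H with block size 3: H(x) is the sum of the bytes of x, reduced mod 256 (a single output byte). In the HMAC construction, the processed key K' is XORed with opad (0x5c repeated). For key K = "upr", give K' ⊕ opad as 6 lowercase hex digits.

292c2e

Key "upr" = 75 70 72 is exactly B = 3 bytes: K' = 75 70 72.
XOR each byte with 0x5c: 75⊕5c=29, 70⊕5c=2c, 72⊕5c=2e.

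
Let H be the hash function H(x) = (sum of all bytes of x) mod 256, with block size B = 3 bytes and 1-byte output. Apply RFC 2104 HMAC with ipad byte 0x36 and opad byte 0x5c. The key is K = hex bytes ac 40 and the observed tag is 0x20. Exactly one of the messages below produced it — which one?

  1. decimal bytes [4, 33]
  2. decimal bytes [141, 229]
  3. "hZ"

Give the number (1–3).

2

Key hex bytes ac 40 is 2 bytes ≤ B = 3; zero-pad to 3 bytes: K' = ac 40 00.
K' ⊕ ipad = 9a 76 36; K' ⊕ opad = f0 1c 5c.
m1: inner = H(9a 76 36 04 21) = 6b; tag = H(f0 1c 5c 6b) = d3
m2: inner = H(9a 76 36 8d e5) = b8; tag = H(f0 1c 5c b8) = 20 ← matches
m3: inner = H(9a 76 36 68 5a) = 08; tag = H(f0 1c 5c 08) = 70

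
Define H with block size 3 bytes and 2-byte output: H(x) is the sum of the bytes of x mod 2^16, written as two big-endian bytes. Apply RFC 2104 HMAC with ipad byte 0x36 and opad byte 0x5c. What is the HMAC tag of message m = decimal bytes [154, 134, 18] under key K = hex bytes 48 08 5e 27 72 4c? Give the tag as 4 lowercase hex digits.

Key hex bytes 48 08 5e 27 72 4c is 6 bytes > B = 3, so hash it first: H(key) = 01 93, then zero-pad to 3 bytes: K' = 01 93 00.
K' ⊕ ipad = 37 a5 36.  K' ⊕ opad = 5d cf 5c.
Inner input = (K'⊕ipad) ∥ m = 37 a5 36 ∥ 9a 86 12.
Inner hash: sum = 55+165+54+154+134+18 = 580 → 02 44.
Outer input = (K'⊕opad) ∥ inner = 5d cf 5c ∥ 02 44.
Outer hash (tag): sum = 93+207+92+2+68 = 462 → 01 ce.

01ce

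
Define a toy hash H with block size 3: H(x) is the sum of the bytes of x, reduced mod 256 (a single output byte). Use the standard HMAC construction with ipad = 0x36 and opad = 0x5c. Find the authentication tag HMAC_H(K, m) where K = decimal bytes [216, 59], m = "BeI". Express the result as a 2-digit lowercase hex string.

68

Key decimal bytes [216, 59] = d8 3b is 2 bytes ≤ B = 3; zero-pad to 3 bytes: K' = d8 3b 00.
K' ⊕ ipad = ee 0d 36.  K' ⊕ opad = 84 67 5c.
Inner input = (K'⊕ipad) ∥ m = ee 0d 36 ∥ 42 65 49.
Inner hash: sum = 238+13+54+66+101+73 = 545; mod 256 = 33 → 21.
Outer input = (K'⊕opad) ∥ inner = 84 67 5c ∥ 21.
Outer hash (tag): sum = 132+103+92+33 = 360; mod 256 = 104 → 68.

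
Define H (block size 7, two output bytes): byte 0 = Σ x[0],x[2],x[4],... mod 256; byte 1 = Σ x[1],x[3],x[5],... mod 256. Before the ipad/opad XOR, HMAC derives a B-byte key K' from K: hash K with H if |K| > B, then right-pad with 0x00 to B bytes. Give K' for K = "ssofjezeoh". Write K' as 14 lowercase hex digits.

|K| = 10 > B = 7, so first hash the key.
H(K): even-index sum = 565 mod 256 = 53; odd-index sum = 523 mod 256 = 11 → 35 0b.
Zero-pad H(K) = 35 0b to 7 bytes: K' = 35 0b 00 00 00 00 00.

350b0000000000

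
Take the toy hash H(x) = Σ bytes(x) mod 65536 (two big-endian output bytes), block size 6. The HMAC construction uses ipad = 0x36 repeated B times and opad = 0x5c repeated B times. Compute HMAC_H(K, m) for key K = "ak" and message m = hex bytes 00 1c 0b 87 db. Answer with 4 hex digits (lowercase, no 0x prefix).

Key "ak" = 61 6b is 2 bytes ≤ B = 6; zero-pad to 6 bytes: K' = 61 6b 00 00 00 00.
K' ⊕ ipad = 57 5d 36 36 36 36.  K' ⊕ opad = 3d 37 5c 5c 5c 5c.
Inner input = (K'⊕ipad) ∥ m = 57 5d 36 36 36 36 ∥ 00 1c 0b 87 db.
Inner hash: sum = 87+93+54+54+54+54+0+28+11+135+219 = 789 → 03 15.
Outer input = (K'⊕opad) ∥ inner = 3d 37 5c 5c 5c 5c ∥ 03 15.
Outer hash (tag): sum = 61+55+92+92+92+92+3+21 = 508 → 01 fc.

01fc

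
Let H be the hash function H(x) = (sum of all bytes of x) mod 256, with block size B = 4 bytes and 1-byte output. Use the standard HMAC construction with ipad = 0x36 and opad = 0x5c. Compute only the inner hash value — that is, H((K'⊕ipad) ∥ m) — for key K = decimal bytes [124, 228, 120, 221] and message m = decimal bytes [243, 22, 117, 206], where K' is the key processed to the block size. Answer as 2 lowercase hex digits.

a1

Key decimal bytes [124, 228, 120, 221] = 7c e4 78 dd is exactly B = 4 bytes: K' = 7c e4 78 dd.
K' ⊕ ipad = 4a d2 4e eb.
Inner input = 4a d2 4e eb ∥ f3 16 75 ce.
Inner hash: sum = 74+210+78+235+243+22+117+206 = 1185; mod 256 = 161 → a1.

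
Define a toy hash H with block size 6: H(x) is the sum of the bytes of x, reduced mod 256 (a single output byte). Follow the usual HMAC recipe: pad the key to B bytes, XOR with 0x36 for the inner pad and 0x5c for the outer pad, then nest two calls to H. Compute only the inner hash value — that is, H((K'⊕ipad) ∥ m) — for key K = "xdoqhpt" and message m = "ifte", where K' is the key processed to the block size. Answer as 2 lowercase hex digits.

f4

Key "xdoqhpt" = 78 64 6f 71 68 70 74 is 7 bytes > B = 6, so hash it first: H(key) = 08, then zero-pad to 6 bytes: K' = 08 00 00 00 00 00.
K' ⊕ ipad = 3e 36 36 36 36 36.
Inner input = 3e 36 36 36 36 36 ∥ 69 66 74 65.
Inner hash: sum = 62+54+54+54+54+54+105+102+116+101 = 756; mod 256 = 244 → f4.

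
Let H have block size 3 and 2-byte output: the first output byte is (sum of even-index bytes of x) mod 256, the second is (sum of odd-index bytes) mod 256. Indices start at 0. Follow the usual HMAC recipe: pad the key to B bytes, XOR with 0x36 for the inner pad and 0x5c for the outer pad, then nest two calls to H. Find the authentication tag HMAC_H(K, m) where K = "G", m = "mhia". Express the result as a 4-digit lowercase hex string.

83cc

Key "G" = 47 is 1 byte ≤ B = 3; zero-pad to 3 bytes: K' = 47 00 00.
K' ⊕ ipad = 71 36 36.  K' ⊕ opad = 1b 5c 5c.
Inner input = (K'⊕ipad) ∥ m = 71 36 36 ∥ 6d 68 69 61.
Inner hash: even-index sum = 368 mod 256 = 112; odd-index sum = 268 mod 256 = 12 → 70 0c.
Outer input = (K'⊕opad) ∥ inner = 1b 5c 5c ∥ 70 0c.
Outer hash (tag): even-index sum = 131 mod 256 = 131; odd-index sum = 204 mod 256 = 204 → 83 cc.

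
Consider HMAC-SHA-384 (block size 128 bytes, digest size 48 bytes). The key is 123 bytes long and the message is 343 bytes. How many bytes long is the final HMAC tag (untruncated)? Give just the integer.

48

The tag is one SHA-384 digest: 48 bytes.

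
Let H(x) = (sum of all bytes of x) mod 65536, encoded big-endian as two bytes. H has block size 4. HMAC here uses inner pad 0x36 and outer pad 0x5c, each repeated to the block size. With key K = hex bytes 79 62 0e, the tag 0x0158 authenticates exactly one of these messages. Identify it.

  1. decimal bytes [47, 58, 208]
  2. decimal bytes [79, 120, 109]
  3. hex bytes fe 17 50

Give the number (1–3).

2

Key hex bytes 79 62 0e is 3 bytes ≤ B = 4; zero-pad to 4 bytes: K' = 79 62 0e 00.
K' ⊕ ipad = 4f 54 38 36; K' ⊕ opad = 25 3e 52 5c.
m1: inner = H(4f 54 38 36 2f 3a d0) = 02 4a; tag = H(25 3e 52 5c 02 4a) = 015d
m2: inner = H(4f 54 38 36 4f 78 6d) = 02 45; tag = H(25 3e 52 5c 02 45) = 0158 ← matches
m3: inner = H(4f 54 38 36 fe 17 50) = 02 76; tag = H(25 3e 52 5c 02 76) = 0189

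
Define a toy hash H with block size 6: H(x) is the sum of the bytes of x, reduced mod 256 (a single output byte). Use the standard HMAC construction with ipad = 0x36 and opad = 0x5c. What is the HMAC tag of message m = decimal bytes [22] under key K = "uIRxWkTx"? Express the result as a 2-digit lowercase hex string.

5a

Key "uIRxWkTx" = 75 49 52 78 57 6b 54 78 is 8 bytes > B = 6, so hash it first: H(key) = 16, then zero-pad to 6 bytes: K' = 16 00 00 00 00 00.
K' ⊕ ipad = 20 36 36 36 36 36.  K' ⊕ opad = 4a 5c 5c 5c 5c 5c.
Inner input = (K'⊕ipad) ∥ m = 20 36 36 36 36 36 ∥ 16.
Inner hash: sum = 32+54+54+54+54+54+22 = 324; mod 256 = 68 → 44.
Outer input = (K'⊕opad) ∥ inner = 4a 5c 5c 5c 5c 5c ∥ 44.
Outer hash (tag): sum = 74+92+92+92+92+92+68 = 602; mod 256 = 90 → 5a.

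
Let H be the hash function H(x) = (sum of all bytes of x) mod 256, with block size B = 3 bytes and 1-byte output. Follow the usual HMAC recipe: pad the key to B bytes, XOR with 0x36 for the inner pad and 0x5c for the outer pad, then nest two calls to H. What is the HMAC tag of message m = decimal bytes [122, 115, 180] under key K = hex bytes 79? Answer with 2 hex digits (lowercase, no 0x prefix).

39

Key hex bytes 79 is 1 byte ≤ B = 3; zero-pad to 3 bytes: K' = 79 00 00.
K' ⊕ ipad = 4f 36 36.  K' ⊕ opad = 25 5c 5c.
Inner input = (K'⊕ipad) ∥ m = 4f 36 36 ∥ 7a 73 b4.
Inner hash: sum = 79+54+54+122+115+180 = 604; mod 256 = 92 → 5c.
Outer input = (K'⊕opad) ∥ inner = 25 5c 5c ∥ 5c.
Outer hash (tag): sum = 37+92+92+92 = 313; mod 256 = 57 → 39.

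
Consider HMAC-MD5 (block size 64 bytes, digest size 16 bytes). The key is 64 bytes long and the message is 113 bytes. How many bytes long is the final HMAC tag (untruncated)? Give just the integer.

16

The tag is one MD5 digest: 16 bytes.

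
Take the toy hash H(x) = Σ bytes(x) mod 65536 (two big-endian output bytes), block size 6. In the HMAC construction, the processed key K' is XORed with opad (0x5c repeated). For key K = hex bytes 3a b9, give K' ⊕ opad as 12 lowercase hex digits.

Key hex bytes 3a b9 is 2 bytes ≤ B = 6; zero-pad to 6 bytes: K' = 3a b9 00 00 00 00.
XOR each byte with 0x5c: 3a⊕5c=66, b9⊕5c=e5, 00⊕5c=5c, 00⊕5c=5c, 00⊕5c=5c, 00⊕5c=5c.

66e55c5c5c5c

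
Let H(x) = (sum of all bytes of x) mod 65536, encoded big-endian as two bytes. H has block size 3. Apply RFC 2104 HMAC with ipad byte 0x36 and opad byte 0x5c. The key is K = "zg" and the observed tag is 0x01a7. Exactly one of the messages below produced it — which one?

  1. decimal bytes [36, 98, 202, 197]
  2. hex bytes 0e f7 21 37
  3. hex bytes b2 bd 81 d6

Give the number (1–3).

1

Key "zg" = 7a 67 is 2 bytes ≤ B = 3; zero-pad to 3 bytes: K' = 7a 67 00.
K' ⊕ ipad = 4c 51 36; K' ⊕ opad = 26 3b 5c.
m1: inner = H(4c 51 36 24 62 ca c5) = 02 e8; tag = H(26 3b 5c 02 e8) = 01a7 ← matches
m2: inner = H(4c 51 36 0e f7 21 37) = 02 30; tag = H(26 3b 5c 02 30) = 00ef
m3: inner = H(4c 51 36 b2 bd 81 d6) = 03 99; tag = H(26 3b 5c 03 99) = 0159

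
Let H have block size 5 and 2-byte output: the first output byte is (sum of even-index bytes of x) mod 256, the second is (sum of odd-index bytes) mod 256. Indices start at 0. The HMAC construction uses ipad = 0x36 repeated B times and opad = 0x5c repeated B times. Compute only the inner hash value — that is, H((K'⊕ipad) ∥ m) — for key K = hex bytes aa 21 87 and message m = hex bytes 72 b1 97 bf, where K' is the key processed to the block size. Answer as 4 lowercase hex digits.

f356

Key hex bytes aa 21 87 is 3 bytes ≤ B = 5; zero-pad to 5 bytes: K' = aa 21 87 00 00.
K' ⊕ ipad = 9c 17 b1 36 36.
Inner input = 9c 17 b1 36 36 ∥ 72 b1 97 bf.
Inner hash: even-index sum = 755 mod 256 = 243; odd-index sum = 342 mod 256 = 86 → f3 56.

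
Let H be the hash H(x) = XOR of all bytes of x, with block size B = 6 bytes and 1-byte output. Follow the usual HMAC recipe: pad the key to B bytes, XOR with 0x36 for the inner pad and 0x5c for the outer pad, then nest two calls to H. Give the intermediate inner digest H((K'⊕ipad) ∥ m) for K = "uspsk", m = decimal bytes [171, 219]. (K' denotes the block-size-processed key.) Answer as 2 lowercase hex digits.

1e

Key "uspsk" = 75 73 70 73 6b is 5 bytes ≤ B = 6; zero-pad to 6 bytes: K' = 75 73 70 73 6b 00.
K' ⊕ ipad = 43 45 46 45 5d 36.
Inner input = 43 45 46 45 5d 36 ∥ ab db.
Inner hash: XOR 43⊕45⊕46⊕45⊕5d⊕36⊕ab⊕db = 1e.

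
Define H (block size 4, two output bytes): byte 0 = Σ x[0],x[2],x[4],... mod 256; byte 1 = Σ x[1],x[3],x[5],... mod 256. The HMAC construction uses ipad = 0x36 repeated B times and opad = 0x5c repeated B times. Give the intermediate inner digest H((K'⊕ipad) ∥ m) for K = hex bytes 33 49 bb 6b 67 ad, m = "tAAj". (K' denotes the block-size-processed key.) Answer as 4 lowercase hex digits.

4e38

Key hex bytes 33 49 bb 6b 67 ad is 6 bytes > B = 4, so hash it first: H(key) = 55 61, then zero-pad to 4 bytes: K' = 55 61 00 00.
K' ⊕ ipad = 63 57 36 36.
Inner input = 63 57 36 36 ∥ 74 41 41 6a.
Inner hash: even-index sum = 334 mod 256 = 78; odd-index sum = 312 mod 256 = 56 → 4e 38.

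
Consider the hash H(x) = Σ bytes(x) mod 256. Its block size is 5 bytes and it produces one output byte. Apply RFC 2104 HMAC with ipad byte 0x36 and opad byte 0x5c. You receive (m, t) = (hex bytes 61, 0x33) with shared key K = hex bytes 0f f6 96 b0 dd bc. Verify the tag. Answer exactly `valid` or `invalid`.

Key hex bytes 0f f6 96 b0 dd bc is 6 bytes > B = 5, so hash it first: H(key) = e4, then zero-pad to 5 bytes: K' = e4 00 00 00 00.
K' ⊕ ipad = d2 36 36 36 36; K' ⊕ opad = b8 5c 5c 5c 5c.
Inner hash: sum = 210+54+54+54+54+97 = 523; mod 256 = 11 → 0b.
Outer hash (recomputed tag): sum = 184+92+92+92+92+11 = 563; mod 256 = 51 → 33.
Recomputed tag = 33; claimed = 33 → match.

valid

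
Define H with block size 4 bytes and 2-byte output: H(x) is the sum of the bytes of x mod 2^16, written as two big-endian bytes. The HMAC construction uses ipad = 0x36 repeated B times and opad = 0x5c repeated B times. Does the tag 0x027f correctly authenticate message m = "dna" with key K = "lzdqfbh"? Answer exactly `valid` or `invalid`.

valid

Key "lzdqfbh" = 6c 7a 64 71 66 62 68 is 7 bytes > B = 4, so hash it first: H(key) = 02 eb, then zero-pad to 4 bytes: K' = 02 eb 00 00.
K' ⊕ ipad = 34 dd 36 36; K' ⊕ opad = 5e b7 5c 5c.
Inner hash: sum = 52+221+54+54+100+110+97 = 688 → 02 b0.
Outer hash (recomputed tag): sum = 94+183+92+92+2+176 = 639 → 02 7f.
Recomputed tag = 027f; claimed = 027f → match.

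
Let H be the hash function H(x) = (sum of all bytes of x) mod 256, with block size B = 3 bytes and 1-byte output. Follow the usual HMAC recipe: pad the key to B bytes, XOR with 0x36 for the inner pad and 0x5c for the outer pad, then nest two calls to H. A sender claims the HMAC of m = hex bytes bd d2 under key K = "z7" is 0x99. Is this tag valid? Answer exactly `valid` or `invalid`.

invalid

Key "z7" = 7a 37 is 2 bytes ≤ B = 3; zero-pad to 3 bytes: K' = 7a 37 00.
K' ⊕ ipad = 4c 01 36; K' ⊕ opad = 26 6b 5c.
Inner hash: sum = 76+1+54+189+210 = 530; mod 256 = 18 → 12.
Outer hash (recomputed tag): sum = 38+107+92+18 = 255 → ff.
Recomputed tag = ff; claimed = 99 → mismatch.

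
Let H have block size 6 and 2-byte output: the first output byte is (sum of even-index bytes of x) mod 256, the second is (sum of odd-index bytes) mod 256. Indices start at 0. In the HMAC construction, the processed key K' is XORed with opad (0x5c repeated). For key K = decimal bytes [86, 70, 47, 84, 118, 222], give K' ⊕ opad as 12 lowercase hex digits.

Key decimal bytes [86, 70, 47, 84, 118, 222] = 56 46 2f 54 76 de is exactly B = 6 bytes: K' = 56 46 2f 54 76 de.
XOR each byte with 0x5c: 56⊕5c=0a, 46⊕5c=1a, 2f⊕5c=73, 54⊕5c=08, 76⊕5c=2a, de⊕5c=82.

0a1a73082a82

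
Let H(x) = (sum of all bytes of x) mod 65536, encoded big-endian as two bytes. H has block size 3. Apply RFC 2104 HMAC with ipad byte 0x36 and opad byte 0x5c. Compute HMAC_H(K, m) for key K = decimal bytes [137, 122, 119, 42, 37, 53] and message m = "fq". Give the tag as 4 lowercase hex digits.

Key decimal bytes [137, 122, 119, 42, 37, 53] = 89 7a 77 2a 25 35 is 6 bytes > B = 3, so hash it first: H(key) = 01 fe, then zero-pad to 3 bytes: K' = 01 fe 00.
K' ⊕ ipad = 37 c8 36.  K' ⊕ opad = 5d a2 5c.
Inner input = (K'⊕ipad) ∥ m = 37 c8 36 ∥ 66 71.
Inner hash: sum = 55+200+54+102+113 = 524 → 02 0c.
Outer input = (K'⊕opad) ∥ inner = 5d a2 5c ∥ 02 0c.
Outer hash (tag): sum = 93+162+92+2+12 = 361 → 01 69.

0169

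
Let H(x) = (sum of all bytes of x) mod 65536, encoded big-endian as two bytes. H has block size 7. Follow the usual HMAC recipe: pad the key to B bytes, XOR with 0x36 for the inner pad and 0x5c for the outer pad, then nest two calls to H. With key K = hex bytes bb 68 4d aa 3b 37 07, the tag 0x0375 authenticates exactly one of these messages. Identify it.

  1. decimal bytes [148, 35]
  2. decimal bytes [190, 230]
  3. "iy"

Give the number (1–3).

3

Key hex bytes bb 68 4d aa 3b 37 07 is exactly B = 7 bytes: K' = bb 68 4d aa 3b 37 07.
K' ⊕ ipad = 8d 5e 7b 9c 0d 01 31; K' ⊕ opad = e7 34 11 f6 67 6b 5b.
m1: inner = H(8d 5e 7b 9c 0d 01 31 94 23) = 02 f8; tag = H(e7 34 11 f6 67 6b 5b 02 f8) = 0449
m2: inner = H(8d 5e 7b 9c 0d 01 31 be e6) = 03 e5; tag = H(e7 34 11 f6 67 6b 5b 03 e5) = 0437
m3: inner = H(8d 5e 7b 9c 0d 01 31 69 79) = 03 23; tag = H(e7 34 11 f6 67 6b 5b 03 23) = 0375 ← matches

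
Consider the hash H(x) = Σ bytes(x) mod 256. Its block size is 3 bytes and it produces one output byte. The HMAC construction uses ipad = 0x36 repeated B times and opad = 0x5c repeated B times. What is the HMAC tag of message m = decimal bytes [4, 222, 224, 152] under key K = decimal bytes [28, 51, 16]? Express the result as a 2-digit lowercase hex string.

Key decimal bytes [28, 51, 16] = 1c 33 10 is exactly B = 3 bytes: K' = 1c 33 10.
K' ⊕ ipad = 2a 05 26.  K' ⊕ opad = 40 6f 4c.
Inner input = (K'⊕ipad) ∥ m = 2a 05 26 ∥ 04 de e0 98.
Inner hash: sum = 42+5+38+4+222+224+152 = 687; mod 256 = 175 → af.
Outer input = (K'⊕opad) ∥ inner = 40 6f 4c ∥ af.
Outer hash (tag): sum = 64+111+76+175 = 426; mod 256 = 170 → aa.

aa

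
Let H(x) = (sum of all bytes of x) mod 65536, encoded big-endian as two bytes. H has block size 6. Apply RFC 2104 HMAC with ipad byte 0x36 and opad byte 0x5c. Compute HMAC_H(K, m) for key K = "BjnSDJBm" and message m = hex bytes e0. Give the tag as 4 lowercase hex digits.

034e

Key "BjnSDJBm" = 42 6a 6e 53 44 4a 42 6d is 8 bytes > B = 6, so hash it first: H(key) = 02 aa, then zero-pad to 6 bytes: K' = 02 aa 00 00 00 00.
K' ⊕ ipad = 34 9c 36 36 36 36.  K' ⊕ opad = 5e f6 5c 5c 5c 5c.
Inner input = (K'⊕ipad) ∥ m = 34 9c 36 36 36 36 ∥ e0.
Inner hash: sum = 52+156+54+54+54+54+224 = 648 → 02 88.
Outer input = (K'⊕opad) ∥ inner = 5e f6 5c 5c 5c 5c ∥ 02 88.
Outer hash (tag): sum = 94+246+92+92+92+92+2+136 = 846 → 03 4e.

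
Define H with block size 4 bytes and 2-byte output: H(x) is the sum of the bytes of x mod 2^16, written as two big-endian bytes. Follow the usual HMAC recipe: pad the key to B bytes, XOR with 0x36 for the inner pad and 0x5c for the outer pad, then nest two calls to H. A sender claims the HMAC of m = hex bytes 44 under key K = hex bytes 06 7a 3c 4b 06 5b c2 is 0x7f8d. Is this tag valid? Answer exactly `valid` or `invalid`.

invalid

Key hex bytes 06 7a 3c 4b 06 5b c2 is 7 bytes > B = 4, so hash it first: H(key) = 02 2a, then zero-pad to 4 bytes: K' = 02 2a 00 00.
K' ⊕ ipad = 34 1c 36 36; K' ⊕ opad = 5e 76 5c 5c.
Inner hash: sum = 52+28+54+54+68 = 256 → 01 00.
Outer hash (recomputed tag): sum = 94+118+92+92+1+0 = 397 → 01 8d.
Recomputed tag = 018d; claimed = 7f8d → mismatch.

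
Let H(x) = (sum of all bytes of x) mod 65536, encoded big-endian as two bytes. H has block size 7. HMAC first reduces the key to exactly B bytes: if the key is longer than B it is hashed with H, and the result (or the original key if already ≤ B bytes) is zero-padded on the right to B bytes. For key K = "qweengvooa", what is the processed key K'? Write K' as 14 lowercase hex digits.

|K| = 10 > B = 7, so first hash the key.
H(K): sum = 113+119+101+101+110+103+118+111+111+97 = 1084 → 04 3c.
Zero-pad H(K) = 04 3c to 7 bytes: K' = 04 3c 00 00 00 00 00.

043c0000000000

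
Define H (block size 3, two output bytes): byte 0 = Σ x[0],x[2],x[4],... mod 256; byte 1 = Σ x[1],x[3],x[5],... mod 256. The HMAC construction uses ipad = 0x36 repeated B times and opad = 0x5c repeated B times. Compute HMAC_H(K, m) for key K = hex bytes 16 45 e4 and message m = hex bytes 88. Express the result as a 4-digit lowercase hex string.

Key hex bytes 16 45 e4 is exactly B = 3 bytes: K' = 16 45 e4.
K' ⊕ ipad = 20 73 d2.  K' ⊕ opad = 4a 19 b8.
Inner input = (K'⊕ipad) ∥ m = 20 73 d2 ∥ 88.
Inner hash: even-index sum = 242 mod 256 = 242; odd-index sum = 251 mod 256 = 251 → f2 fb.
Outer input = (K'⊕opad) ∥ inner = 4a 19 b8 ∥ f2 fb.
Outer hash (tag): even-index sum = 509 mod 256 = 253; odd-index sum = 267 mod 256 = 11 → fd 0b.

fd0b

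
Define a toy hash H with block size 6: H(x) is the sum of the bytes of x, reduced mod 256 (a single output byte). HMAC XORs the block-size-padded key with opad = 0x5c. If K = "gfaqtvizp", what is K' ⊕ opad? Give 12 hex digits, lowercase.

805c5c5c5c5c

Key "gfaqtvizp" = 67 66 61 71 74 76 69 7a 70 is 9 bytes > B = 6, so hash it first: H(key) = dc, then zero-pad to 6 bytes: K' = dc 00 00 00 00 00.
XOR each byte with 0x5c: dc⊕5c=80, 00⊕5c=5c, 00⊕5c=5c, 00⊕5c=5c, 00⊕5c=5c, 00⊕5c=5c.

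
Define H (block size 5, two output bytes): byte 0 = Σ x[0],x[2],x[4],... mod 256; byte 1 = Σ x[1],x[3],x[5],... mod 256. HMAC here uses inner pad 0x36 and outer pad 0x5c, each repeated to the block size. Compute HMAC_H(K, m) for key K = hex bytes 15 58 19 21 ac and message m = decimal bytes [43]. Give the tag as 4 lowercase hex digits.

Key hex bytes 15 58 19 21 ac is exactly B = 5 bytes: K' = 15 58 19 21 ac.
K' ⊕ ipad = 23 6e 2f 17 9a.  K' ⊕ opad = 49 04 45 7d f0.
Inner input = (K'⊕ipad) ∥ m = 23 6e 2f 17 9a ∥ 2b.
Inner hash: even-index sum = 236 mod 256 = 236; odd-index sum = 176 mod 256 = 176 → ec b0.
Outer input = (K'⊕opad) ∥ inner = 49 04 45 7d f0 ∥ ec b0.
Outer hash (tag): even-index sum = 558 mod 256 = 46; odd-index sum = 365 mod 256 = 109 → 2e 6d.

2e6d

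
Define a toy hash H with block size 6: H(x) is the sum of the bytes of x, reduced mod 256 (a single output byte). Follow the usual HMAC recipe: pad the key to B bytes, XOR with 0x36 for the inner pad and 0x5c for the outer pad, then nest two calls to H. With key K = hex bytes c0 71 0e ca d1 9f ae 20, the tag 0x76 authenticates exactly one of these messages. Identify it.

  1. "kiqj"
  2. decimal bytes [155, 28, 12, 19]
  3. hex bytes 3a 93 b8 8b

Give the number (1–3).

3

Key hex bytes c0 71 0e ca d1 9f ae 20 is 8 bytes > B = 6, so hash it first: H(key) = 47, then zero-pad to 6 bytes: K' = 47 00 00 00 00 00.
K' ⊕ ipad = 71 36 36 36 36 36; K' ⊕ opad = 1b 5c 5c 5c 5c 5c.
m1: inner = H(71 36 36 36 36 36 6b 69 71 6a) = 2e; tag = H(1b 5c 5c 5c 5c 5c 2e) = 15
m2: inner = H(71 36 36 36 36 36 9b 1c 0c 13) = 55; tag = H(1b 5c 5c 5c 5c 5c 55) = 3c
m3: inner = H(71 36 36 36 36 36 3a 93 b8 8b) = 8f; tag = H(1b 5c 5c 5c 5c 5c 8f) = 76 ← matches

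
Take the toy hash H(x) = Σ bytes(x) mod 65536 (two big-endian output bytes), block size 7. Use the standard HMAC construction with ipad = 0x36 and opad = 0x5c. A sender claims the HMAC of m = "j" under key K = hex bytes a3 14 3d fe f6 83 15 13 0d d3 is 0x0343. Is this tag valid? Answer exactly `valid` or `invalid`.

valid

Key hex bytes a3 14 3d fe f6 83 15 13 0d d3 is 10 bytes > B = 7, so hash it first: H(key) = 04 73, then zero-pad to 7 bytes: K' = 04 73 00 00 00 00 00.
K' ⊕ ipad = 32 45 36 36 36 36 36; K' ⊕ opad = 58 2f 5c 5c 5c 5c 5c.
Inner hash: sum = 50+69+54+54+54+54+54+106 = 495 → 01 ef.
Outer hash (recomputed tag): sum = 88+47+92+92+92+92+92+1+239 = 835 → 03 43.
Recomputed tag = 0343; claimed = 0343 → match.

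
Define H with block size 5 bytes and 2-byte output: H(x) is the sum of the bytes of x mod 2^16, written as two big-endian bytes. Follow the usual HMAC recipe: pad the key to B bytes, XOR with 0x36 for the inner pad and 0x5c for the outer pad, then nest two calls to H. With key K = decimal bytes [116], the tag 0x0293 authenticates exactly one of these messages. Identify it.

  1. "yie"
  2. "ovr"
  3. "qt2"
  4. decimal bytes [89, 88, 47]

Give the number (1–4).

4

Key decimal bytes [116] = 74 is 1 byte ≤ B = 5; zero-pad to 5 bytes: K' = 74 00 00 00 00.
K' ⊕ ipad = 42 36 36 36 36; K' ⊕ opad = 28 5c 5c 5c 5c.
m1: inner = H(42 36 36 36 36 79 69 65) = 02 61; tag = H(28 5c 5c 5c 5c 02 61) = 01fb
m2: inner = H(42 36 36 36 36 6f 76 72) = 02 71; tag = H(28 5c 5c 5c 5c 02 71) = 020b
m3: inner = H(42 36 36 36 36 71 74 32) = 02 31; tag = H(28 5c 5c 5c 5c 02 31) = 01cb
m4: inner = H(42 36 36 36 36 59 58 2f) = 01 fa; tag = H(28 5c 5c 5c 5c 01 fa) = 0293 ← matches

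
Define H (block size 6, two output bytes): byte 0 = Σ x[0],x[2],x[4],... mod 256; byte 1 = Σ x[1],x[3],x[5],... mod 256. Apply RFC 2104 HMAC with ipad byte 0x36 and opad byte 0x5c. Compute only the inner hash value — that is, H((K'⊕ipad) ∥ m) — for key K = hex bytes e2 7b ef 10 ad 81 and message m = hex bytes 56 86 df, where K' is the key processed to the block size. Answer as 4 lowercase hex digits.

Key hex bytes e2 7b ef 10 ad 81 is exactly B = 6 bytes: K' = e2 7b ef 10 ad 81.
K' ⊕ ipad = d4 4d d9 26 9b b7.
Inner input = d4 4d d9 26 9b b7 ∥ 56 86 df.
Inner hash: even-index sum = 893 mod 256 = 125; odd-index sum = 432 mod 256 = 176 → 7d b0.

7db0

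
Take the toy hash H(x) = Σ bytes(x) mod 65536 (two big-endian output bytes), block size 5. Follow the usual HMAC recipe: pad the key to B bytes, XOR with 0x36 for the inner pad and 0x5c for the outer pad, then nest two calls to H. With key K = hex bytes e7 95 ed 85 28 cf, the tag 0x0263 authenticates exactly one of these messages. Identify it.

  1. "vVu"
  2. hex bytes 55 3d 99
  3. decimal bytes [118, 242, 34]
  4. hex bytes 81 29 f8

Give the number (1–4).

Key hex bytes e7 95 ed 85 28 cf is 6 bytes > B = 5, so hash it first: H(key) = 03 e5, then zero-pad to 5 bytes: K' = 03 e5 00 00 00.
K' ⊕ ipad = 35 d3 36 36 36; K' ⊕ opad = 5f b9 5c 5c 5c.
m1: inner = H(35 d3 36 36 36 76 56 75) = 02 eb; tag = H(5f b9 5c 5c 5c 02 eb) = 0319
m2: inner = H(35 d3 36 36 36 55 3d 99) = 02 d5; tag = H(5f b9 5c 5c 5c 02 d5) = 0303
m3: inner = H(35 d3 36 36 36 76 f2 22) = 03 34; tag = H(5f b9 5c 5c 5c 03 34) = 0263 ← matches
m4: inner = H(35 d3 36 36 36 81 29 f8) = 03 4c; tag = H(5f b9 5c 5c 5c 03 4c) = 027b

3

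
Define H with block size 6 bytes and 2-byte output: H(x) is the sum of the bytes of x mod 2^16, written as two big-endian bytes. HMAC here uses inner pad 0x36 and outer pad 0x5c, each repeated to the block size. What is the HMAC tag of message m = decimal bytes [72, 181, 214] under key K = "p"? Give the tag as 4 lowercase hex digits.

0222

Key "p" = 70 is 1 byte ≤ B = 6; zero-pad to 6 bytes: K' = 70 00 00 00 00 00.
K' ⊕ ipad = 46 36 36 36 36 36.  K' ⊕ opad = 2c 5c 5c 5c 5c 5c.
Inner input = (K'⊕ipad) ∥ m = 46 36 36 36 36 36 ∥ 48 b5 d6.
Inner hash: sum = 70+54+54+54+54+54+72+181+214 = 807 → 03 27.
Outer input = (K'⊕opad) ∥ inner = 2c 5c 5c 5c 5c 5c ∥ 03 27.
Outer hash (tag): sum = 44+92+92+92+92+92+3+39 = 546 → 02 22.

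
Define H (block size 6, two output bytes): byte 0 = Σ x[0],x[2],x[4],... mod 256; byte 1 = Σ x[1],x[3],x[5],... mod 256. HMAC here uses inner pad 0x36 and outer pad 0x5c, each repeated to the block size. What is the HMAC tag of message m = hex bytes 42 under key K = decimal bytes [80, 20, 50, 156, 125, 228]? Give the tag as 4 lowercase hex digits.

Key decimal bytes [80, 20, 50, 156, 125, 228] = 50 14 32 9c 7d e4 is exactly B = 6 bytes: K' = 50 14 32 9c 7d e4.
K' ⊕ ipad = 66 22 04 aa 4b d2.  K' ⊕ opad = 0c 48 6e c0 21 b8.
Inner input = (K'⊕ipad) ∥ m = 66 22 04 aa 4b d2 ∥ 42.
Inner hash: even-index sum = 247 mod 256 = 247; odd-index sum = 414 mod 256 = 158 → f7 9e.
Outer input = (K'⊕opad) ∥ inner = 0c 48 6e c0 21 b8 ∥ f7 9e.
Outer hash (tag): even-index sum = 402 mod 256 = 146; odd-index sum = 606 mod 256 = 94 → 92 5e.

925e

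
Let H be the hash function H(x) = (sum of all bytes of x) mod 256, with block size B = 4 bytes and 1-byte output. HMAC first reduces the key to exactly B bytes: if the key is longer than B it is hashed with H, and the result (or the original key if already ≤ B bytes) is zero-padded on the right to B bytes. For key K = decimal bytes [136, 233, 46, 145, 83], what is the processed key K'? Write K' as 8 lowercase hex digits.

|K| = 5 > B = 4, so first hash the key.
H(K): sum = 136+233+46+145+83 = 643; mod 256 = 131 → 83.
Zero-pad H(K) = 83 to 4 bytes: K' = 83 00 00 00.

83000000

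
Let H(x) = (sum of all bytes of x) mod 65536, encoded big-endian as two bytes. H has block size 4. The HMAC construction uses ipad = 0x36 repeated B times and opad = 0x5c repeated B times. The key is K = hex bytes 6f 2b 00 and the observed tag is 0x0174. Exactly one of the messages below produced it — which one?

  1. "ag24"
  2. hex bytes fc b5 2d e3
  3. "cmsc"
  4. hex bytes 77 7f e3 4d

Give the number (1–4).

1

Key hex bytes 6f 2b 00 is 3 bytes ≤ B = 4; zero-pad to 4 bytes: K' = 6f 2b 00 00.
K' ⊕ ipad = 59 1d 36 36; K' ⊕ opad = 33 77 5c 5c.
m1: inner = H(59 1d 36 36 61 67 32 34) = 02 10; tag = H(33 77 5c 5c 02 10) = 0174 ← matches
m2: inner = H(59 1d 36 36 fc b5 2d e3) = 03 a3; tag = H(33 77 5c 5c 03 a3) = 0208
m3: inner = H(59 1d 36 36 63 6d 73 63) = 02 88; tag = H(33 77 5c 5c 02 88) = 01ec
m4: inner = H(59 1d 36 36 77 7f e3 4d) = 03 08; tag = H(33 77 5c 5c 03 08) = 016d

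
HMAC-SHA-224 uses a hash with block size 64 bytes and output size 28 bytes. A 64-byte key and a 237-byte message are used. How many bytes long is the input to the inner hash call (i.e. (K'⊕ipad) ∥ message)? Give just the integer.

Key is 64 ≤ 64 bytes, zero-padded: |K'| = 64.
Inner input = (K'⊕ipad) ∥ m → 64 + 237 = 301 bytes.

301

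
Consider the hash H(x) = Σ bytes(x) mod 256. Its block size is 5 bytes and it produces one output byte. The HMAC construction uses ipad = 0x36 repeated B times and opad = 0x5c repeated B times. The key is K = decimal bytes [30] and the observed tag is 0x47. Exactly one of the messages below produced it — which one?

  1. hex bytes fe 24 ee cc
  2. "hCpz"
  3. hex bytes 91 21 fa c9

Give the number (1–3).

2

Key decimal bytes [30] = 1e is 1 byte ≤ B = 5; zero-pad to 5 bytes: K' = 1e 00 00 00 00.
K' ⊕ ipad = 28 36 36 36 36; K' ⊕ opad = 42 5c 5c 5c 5c.
m1: inner = H(28 36 36 36 36 fe 24 ee cc) = dc; tag = H(42 5c 5c 5c 5c dc) = 8e
m2: inner = H(28 36 36 36 36 68 43 70 7a) = 95; tag = H(42 5c 5c 5c 5c 95) = 47 ← matches
m3: inner = H(28 36 36 36 36 91 21 fa c9) = 75; tag = H(42 5c 5c 5c 5c 75) = 27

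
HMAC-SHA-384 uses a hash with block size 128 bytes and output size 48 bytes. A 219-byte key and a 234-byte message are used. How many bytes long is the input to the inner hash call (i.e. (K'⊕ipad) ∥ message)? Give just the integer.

362

Key is 219 > 128 bytes, so it is hashed to 48 bytes then zero-padded to 128: |K'| = 128.
Inner input = (K'⊕ipad) ∥ m → 128 + 234 = 362 bytes.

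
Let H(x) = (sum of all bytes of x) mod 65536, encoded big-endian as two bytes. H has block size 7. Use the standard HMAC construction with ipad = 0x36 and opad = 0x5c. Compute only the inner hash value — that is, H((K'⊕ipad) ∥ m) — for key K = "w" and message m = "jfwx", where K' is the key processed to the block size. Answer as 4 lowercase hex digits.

Key "w" = 77 is 1 byte ≤ B = 7; zero-pad to 7 bytes: K' = 77 00 00 00 00 00 00.
K' ⊕ ipad = 41 36 36 36 36 36 36.
Inner input = 41 36 36 36 36 36 36 ∥ 6a 66 77 78.
Inner hash: sum = 65+54+54+54+54+54+54+106+102+119+120 = 836 → 03 44.

0344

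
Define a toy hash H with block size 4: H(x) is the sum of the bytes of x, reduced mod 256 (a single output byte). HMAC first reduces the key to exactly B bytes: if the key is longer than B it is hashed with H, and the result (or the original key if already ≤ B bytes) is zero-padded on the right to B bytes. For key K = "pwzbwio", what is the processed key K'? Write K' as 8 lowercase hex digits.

|K| = 7 > B = 4, so first hash the key.
H(K): sum = 112+119+122+98+119+105+111 = 786; mod 256 = 18 → 12.
Zero-pad H(K) = 12 to 4 bytes: K' = 12 00 00 00.

12000000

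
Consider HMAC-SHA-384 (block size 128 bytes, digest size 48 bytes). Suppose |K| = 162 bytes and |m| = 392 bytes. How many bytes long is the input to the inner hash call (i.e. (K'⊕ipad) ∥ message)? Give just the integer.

520

Key is 162 > 128 bytes, so it is hashed to 48 bytes then zero-padded to 128: |K'| = 128.
Inner input = (K'⊕ipad) ∥ m → 128 + 392 = 520 bytes.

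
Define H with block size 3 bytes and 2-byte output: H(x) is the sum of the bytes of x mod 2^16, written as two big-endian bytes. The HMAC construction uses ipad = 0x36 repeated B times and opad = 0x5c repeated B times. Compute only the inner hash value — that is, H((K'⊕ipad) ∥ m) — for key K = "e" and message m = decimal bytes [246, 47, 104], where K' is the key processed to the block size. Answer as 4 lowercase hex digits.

Key "e" = 65 is 1 byte ≤ B = 3; zero-pad to 3 bytes: K' = 65 00 00.
K' ⊕ ipad = 53 36 36.
Inner input = 53 36 36 ∥ f6 2f 68.
Inner hash: sum = 83+54+54+246+47+104 = 588 → 02 4c.

024c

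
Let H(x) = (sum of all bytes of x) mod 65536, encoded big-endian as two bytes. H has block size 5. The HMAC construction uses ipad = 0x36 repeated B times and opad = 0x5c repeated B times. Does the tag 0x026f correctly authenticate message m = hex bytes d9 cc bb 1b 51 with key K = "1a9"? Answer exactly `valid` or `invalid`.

valid

Key "1a9" = 31 61 39 is 3 bytes ≤ B = 5; zero-pad to 5 bytes: K' = 31 61 39 00 00.
K' ⊕ ipad = 07 57 0f 36 36; K' ⊕ opad = 6d 3d 65 5c 5c.
Inner hash: sum = 7+87+15+54+54+217+204+187+27+81 = 933 → 03 a5.
Outer hash (recomputed tag): sum = 109+61+101+92+92+3+165 = 623 → 02 6f.
Recomputed tag = 026f; claimed = 026f → match.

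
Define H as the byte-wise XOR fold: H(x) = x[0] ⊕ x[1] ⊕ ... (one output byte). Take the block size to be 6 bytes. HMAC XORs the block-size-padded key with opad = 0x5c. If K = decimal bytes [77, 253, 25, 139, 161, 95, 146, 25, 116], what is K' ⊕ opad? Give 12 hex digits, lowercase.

7f5c5c5c5c5c

Key decimal bytes [77, 253, 25, 139, 161, 95, 146, 25, 116] = 4d fd 19 8b a1 5f 92 19 74 is 9 bytes > B = 6, so hash it first: H(key) = 23, then zero-pad to 6 bytes: K' = 23 00 00 00 00 00.
XOR each byte with 0x5c: 23⊕5c=7f, 00⊕5c=5c, 00⊕5c=5c, 00⊕5c=5c, 00⊕5c=5c, 00⊕5c=5c.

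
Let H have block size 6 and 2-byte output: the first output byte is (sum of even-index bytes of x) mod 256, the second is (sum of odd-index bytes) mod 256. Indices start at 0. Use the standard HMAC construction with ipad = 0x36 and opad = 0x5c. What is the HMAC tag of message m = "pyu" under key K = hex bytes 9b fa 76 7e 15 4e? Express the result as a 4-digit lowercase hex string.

2fdf

Key hex bytes 9b fa 76 7e 15 4e is exactly B = 6 bytes: K' = 9b fa 76 7e 15 4e.
K' ⊕ ipad = ad cc 40 48 23 78.  K' ⊕ opad = c7 a6 2a 22 49 12.
Inner input = (K'⊕ipad) ∥ m = ad cc 40 48 23 78 ∥ 70 79 75.
Inner hash: even-index sum = 501 mod 256 = 245; odd-index sum = 517 mod 256 = 5 → f5 05.
Outer input = (K'⊕opad) ∥ inner = c7 a6 2a 22 49 12 ∥ f5 05.
Outer hash (tag): even-index sum = 559 mod 256 = 47; odd-index sum = 223 mod 256 = 223 → 2f df.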